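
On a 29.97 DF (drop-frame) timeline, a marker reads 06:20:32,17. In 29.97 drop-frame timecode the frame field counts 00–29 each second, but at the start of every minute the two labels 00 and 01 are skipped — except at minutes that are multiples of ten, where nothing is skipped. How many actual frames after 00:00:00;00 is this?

As if non-drop at 30 labels/s: (6 × 3600 + 20 × 60 + 32) × 30 + 17 = 684977.
Minute boundaries passed: 380; those not divisible by 10: 380 − 38 = 342; dropped labels = 2 × 342 = 684.
Actual frame index = 684977 − 684 = 684293.

684293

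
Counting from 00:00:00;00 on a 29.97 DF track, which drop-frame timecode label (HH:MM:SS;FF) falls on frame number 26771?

Each 10-minute DF block holds 10 × 60 × 30 − 9 × 2 = 17982 frames. 26771 ÷ 17982 → 1 full block, remainder 8789.
Within the partial block the first minute is 1800 frames and each further minute 1798, so 4 further minute boundaries passed. Total skipped labels = 18 × 1 + 2 × 4 = 26.
Non-drop label index = 26771 + 26 = 26797; at 30 labels/s that is 00:14:53:07, i.e. DF 00:14:53;07.

00:14:53;07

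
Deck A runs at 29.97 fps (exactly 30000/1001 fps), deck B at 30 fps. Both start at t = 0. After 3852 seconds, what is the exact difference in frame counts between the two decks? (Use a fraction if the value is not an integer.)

A emits 30000/1001 × 3852 = 115560000/1001 frames; B emits 30 × 3852 = 115560.
Difference = 115560/1001 frames (≈ 115.4446); B is ahead of A.

115560/1001 frames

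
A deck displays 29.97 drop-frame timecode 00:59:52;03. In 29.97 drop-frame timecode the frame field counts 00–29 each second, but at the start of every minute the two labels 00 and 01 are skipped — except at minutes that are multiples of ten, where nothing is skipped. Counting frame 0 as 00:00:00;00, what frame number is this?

107655

Complete 10-minute blocks: 5, each 17982 frames → 89910.
Remaining 9 whole minutes in the current block: 1800 + 8 × 1798 = 16184 frames.
Within the current minute: 52 × 30 + 3 − 2 = 1561 (labels ;00/;01 skipped at this minute). Total = 89910 + 16184 + 1561 = 107655.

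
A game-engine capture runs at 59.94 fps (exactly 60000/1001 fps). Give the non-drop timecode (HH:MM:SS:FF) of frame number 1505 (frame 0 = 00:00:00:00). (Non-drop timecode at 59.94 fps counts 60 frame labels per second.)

00:00:25:05

1505 ÷ 60 = 25 full seconds, remainder 5 frames.
25 s = 0 h 0 min 25 s.
Timecode: 00:00:25:05.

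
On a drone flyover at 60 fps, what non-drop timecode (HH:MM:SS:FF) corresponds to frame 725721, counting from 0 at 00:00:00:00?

03:21:35:21

725721 ÷ 60 = 12095 full seconds, remainder 21 frames.
12095 s = 3 h 21 min 35 s.
Timecode: 03:21:35:21.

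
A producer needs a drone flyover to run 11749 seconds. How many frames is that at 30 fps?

Frames = 11749 × 30 = 352470.

352470 frames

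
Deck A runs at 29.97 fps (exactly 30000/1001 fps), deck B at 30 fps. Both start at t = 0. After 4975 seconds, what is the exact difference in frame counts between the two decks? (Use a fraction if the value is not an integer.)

149250/1001 frames

A emits 30000/1001 × 4975 = 149250000/1001 frames; B emits 30 × 4975 = 149250.
Difference = 149250/1001 frames (≈ 149.1009); B is ahead of A.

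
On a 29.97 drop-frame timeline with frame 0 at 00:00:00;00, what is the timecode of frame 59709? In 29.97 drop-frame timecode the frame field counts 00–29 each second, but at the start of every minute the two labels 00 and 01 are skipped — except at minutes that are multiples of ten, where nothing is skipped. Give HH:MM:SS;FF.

00:33:12;09

Ten DF minutes hold 17982 frames, so frame 59709 lies in block 3 (frames 53946–71927) with 5763 frames into that block.
The block's first minute is 1800 frames and the rest 1798 each; 5763 frames reaches minute 3, so 3 × 18 + 3 × 2 = 60 labels have been skipped so far.
Adding those back, label number 59709 + 60 = 59769 at 30 labels/s is 1992 s + 9 f = 0 h 33 min 12 s frame 9, i.e. 00:33:12;09.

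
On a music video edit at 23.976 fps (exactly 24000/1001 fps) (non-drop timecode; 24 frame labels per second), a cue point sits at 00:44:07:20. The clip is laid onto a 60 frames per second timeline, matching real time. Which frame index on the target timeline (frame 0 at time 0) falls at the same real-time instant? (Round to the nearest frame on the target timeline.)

frame 159029

Source frame index: (0×3600 + 44×60 + 7) × 24 + 20 = 63548.
Real time: 63548 / (24000/1001) = 15902887/6000 s.
Target frame: (15902887/6000) × (60) = 15902887/100 ≈ 159028.870 → 159029.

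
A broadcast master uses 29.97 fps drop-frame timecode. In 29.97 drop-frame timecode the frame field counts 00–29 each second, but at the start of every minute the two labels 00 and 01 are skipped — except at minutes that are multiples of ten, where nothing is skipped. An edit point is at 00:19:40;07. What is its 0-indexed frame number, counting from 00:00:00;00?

As if non-drop at 30 labels/s: (0 × 3600 + 19 × 60 + 40) × 30 + 7 = 35407.
Minute boundaries passed: 19; those not divisible by 10: 19 − 1 = 18; dropped labels = 2 × 18 = 36.
Actual frame index = 35407 − 36 = 35371.

35371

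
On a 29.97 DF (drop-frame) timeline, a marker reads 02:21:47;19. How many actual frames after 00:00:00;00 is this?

Complete 10-minute blocks: 14, each 17982 frames → 251748.
Remaining 1 whole minute in the current block: 1800 + 0 × 1798 = 1800 frames.
Within the current minute: 47 × 30 + 19 − 2 = 1427 (labels ;00/;01 skipped at this minute). Total = 251748 + 1800 + 1427 = 254975.

254975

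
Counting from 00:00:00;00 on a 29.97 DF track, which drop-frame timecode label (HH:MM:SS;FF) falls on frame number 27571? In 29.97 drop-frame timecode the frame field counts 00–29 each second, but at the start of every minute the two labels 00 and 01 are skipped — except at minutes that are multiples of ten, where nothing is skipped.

00:15:19;29

Ten DF minutes hold 17982 frames, so frame 27571 lies in block 1 (frames 17982–35963) with 9589 frames into that block.
The block's first minute is 1800 frames and the rest 1798 each; 9589 frames reaches minute 5, so 1 × 18 + 5 × 2 = 28 labels have been skipped so far.
Adding those back, label number 27571 + 28 = 27599 at 30 labels/s is 919 s + 29 f = 0 h 15 min 19 s frame 29, i.e. 00:15:19;29.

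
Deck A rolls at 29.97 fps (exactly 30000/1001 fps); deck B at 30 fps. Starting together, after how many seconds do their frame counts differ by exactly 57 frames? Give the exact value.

1901.9 seconds

The gap grows by |30 − 30000/1001| = 30/1001 frames per second.
Time for a 57-frame gap: 57 ÷ (30/1001) = 1901.9 s.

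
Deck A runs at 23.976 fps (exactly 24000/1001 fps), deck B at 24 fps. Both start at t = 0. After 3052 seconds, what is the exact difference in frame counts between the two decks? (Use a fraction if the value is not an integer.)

10464/143 frames

A emits 24000/1001 × 3052 = 10464000/143 frames; B emits 24 × 3052 = 73248.
Difference = 10464/143 frames (≈ 73.1748); B is ahead of A.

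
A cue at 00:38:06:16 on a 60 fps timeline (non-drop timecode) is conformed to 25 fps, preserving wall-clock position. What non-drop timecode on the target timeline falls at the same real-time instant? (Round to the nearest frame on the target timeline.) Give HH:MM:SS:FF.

Source frame index: (0×3600 + 38×60 + 6) × 60 + 16 = 137176.
Real time: 137176 / (60) = 34294/15 s.
Target frame: (34294/15) × (25) = 171470/3 ≈ 57156.667 → 57157.
At 25 labels/s: frame 57157 → 00:38:06:07.

00:38:06:07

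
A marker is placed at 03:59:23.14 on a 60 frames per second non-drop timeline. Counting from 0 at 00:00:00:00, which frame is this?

frame 861794

Total seconds to the label: (3 × 3600 + 59 × 60 + 23) = 14363.
Frame index = 14363 × 60 + 14 = 861794.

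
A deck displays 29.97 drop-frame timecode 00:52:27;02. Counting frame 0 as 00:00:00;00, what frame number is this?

Complete 10-minute blocks: 5, each 17982 frames → 89910.
Remaining 2 whole minutes in the current block: 1800 + 1 × 1798 = 3598 frames.
Within the current minute: 27 × 30 + 2 − 2 = 810 (labels ;00/;01 skipped at this minute). Total = 89910 + 3598 + 810 = 94318.

94318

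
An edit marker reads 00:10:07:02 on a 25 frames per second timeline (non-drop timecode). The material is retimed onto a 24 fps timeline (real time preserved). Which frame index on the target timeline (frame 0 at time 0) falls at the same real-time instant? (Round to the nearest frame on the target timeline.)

frame 14570

Source frame index: (0×3600 + 10×60 + 7) × 25 + 2 = 15177.
Real time: 15177 / (25) = 15177/25 s.
Target frame: (15177/25) × (24) = 364248/25 ≈ 14569.920 → 14570.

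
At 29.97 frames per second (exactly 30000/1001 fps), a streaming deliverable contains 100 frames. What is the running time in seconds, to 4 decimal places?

3.3367 seconds

Running time = 100 × 1001/30000 = 1001/300 s ≈ 3.3367 s.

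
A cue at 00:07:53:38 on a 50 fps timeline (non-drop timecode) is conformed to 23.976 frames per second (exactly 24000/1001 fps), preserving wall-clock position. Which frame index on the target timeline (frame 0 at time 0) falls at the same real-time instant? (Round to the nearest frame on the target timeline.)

frame 11359

Source frame index: (0×3600 + 7×60 + 53) × 50 + 38 = 23688.
Real time: 23688 / (50) = 11844/25 s.
Target frame: (11844/25) × (24000/1001) = 1624320/143 ≈ 11358.881 → 11359.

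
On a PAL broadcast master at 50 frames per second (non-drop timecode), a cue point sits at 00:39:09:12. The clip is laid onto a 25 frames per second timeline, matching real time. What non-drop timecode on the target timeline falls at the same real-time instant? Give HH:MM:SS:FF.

Source frame index: (0×3600 + 39×60 + 9) × 50 + 12 = 117462.
Real time: 117462 / (50) = 58731/25 s.
Target frame: (58731/25) × (25) = 58731.
At 25 labels/s: frame 58731 → 00:39:09:06.

00:39:09:06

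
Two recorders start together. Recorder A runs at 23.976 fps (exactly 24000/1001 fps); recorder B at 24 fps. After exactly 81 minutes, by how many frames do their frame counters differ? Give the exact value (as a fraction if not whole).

81 min = 4860 s.
A emits 24000/1001 × 4860 = 116640000/1001 frames; B emits 24 × 4860 = 116640.
Difference = 116640/1001 frames (≈ 116.5235); B is ahead of A.

116640/1001 frames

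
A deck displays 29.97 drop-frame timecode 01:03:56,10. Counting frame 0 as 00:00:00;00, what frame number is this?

114976

Complete 10-minute blocks: 6, each 17982 frames → 107892.
Remaining 3 whole minutes in the current block: 1800 + 2 × 1798 = 5396 frames.
Within the current minute: 56 × 30 + 10 − 2 = 1688 (labels ;00/;01 skipped at this minute). Total = 107892 + 5396 + 1688 = 114976.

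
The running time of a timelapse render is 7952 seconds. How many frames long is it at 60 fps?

477120 frames

Frames = 7952 × 60 = 477120.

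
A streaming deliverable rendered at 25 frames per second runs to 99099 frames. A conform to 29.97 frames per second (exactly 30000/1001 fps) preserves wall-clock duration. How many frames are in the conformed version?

118800 frames

Target frames = source frames × (target rate / source rate) = 99099 × (30000/1001)/(25) = 99099 × 1200/1001 = 118800.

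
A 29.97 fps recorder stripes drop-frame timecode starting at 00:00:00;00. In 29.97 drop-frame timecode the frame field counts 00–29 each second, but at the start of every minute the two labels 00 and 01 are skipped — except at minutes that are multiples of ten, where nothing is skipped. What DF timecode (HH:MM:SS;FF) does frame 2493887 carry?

23:06:52;23

Ten DF minutes hold 17982 frames, so frame 2493887 lies in block 138 (frames 2481516–2499497) with 12371 frames into that block.
The block's first minute is 1800 frames and the rest 1798 each; 12371 frames reaches minute 6, so 138 × 18 + 6 × 2 = 2496 labels have been skipped so far.
Adding those back, label number 2493887 + 2496 = 2496383 at 30 labels/s is 83212 s + 23 f = 23 h 6 min 52 s frame 23, i.e. 23:06:52;23.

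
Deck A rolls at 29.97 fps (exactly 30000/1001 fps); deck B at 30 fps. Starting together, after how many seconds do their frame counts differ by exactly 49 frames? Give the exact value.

The gap grows by |30 − 30000/1001| = 30/1001 frames per second.
Time for a 49-frame gap: 49 ÷ (30/1001) = 49049/30 s.

49049/30 seconds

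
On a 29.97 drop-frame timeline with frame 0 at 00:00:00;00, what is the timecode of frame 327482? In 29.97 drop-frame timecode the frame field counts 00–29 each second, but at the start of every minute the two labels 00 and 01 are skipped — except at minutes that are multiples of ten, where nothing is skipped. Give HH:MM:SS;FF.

Each 10-minute DF block holds 10 × 60 × 30 − 9 × 2 = 17982 frames. 327482 ÷ 17982 → 18 full blocks, remainder 3806.
Within the partial block the first minute is 1800 frames and each further minute 1798, so 2 further minute boundaries passed. Total skipped labels = 18 × 18 + 2 × 2 = 328.
Non-drop label index = 327482 + 328 = 327810; at 30 labels/s that is 03:02:07:00, i.e. DF 03:02:07;00.

03:02:07;00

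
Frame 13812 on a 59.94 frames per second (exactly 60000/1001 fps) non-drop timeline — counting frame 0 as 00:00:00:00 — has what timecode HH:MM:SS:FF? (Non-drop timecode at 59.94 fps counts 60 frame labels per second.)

13812 ÷ 60 = 230 full seconds, remainder 12 frames.
230 s = 0 h 3 min 50 s.
Timecode: 00:03:50:12.

00:03:50:12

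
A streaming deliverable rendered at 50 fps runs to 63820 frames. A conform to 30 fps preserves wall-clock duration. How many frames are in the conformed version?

Target frames = source frames × (target rate / source rate) = 63820 × (30)/(50) = 63820 × 3/5 = 38292.

38292 frames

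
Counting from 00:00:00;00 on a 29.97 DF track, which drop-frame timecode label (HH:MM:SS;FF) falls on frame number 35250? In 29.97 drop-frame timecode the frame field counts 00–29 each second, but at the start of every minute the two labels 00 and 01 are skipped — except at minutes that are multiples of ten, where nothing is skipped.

00:19:36;06

Each 10-minute DF block holds 10 × 60 × 30 − 9 × 2 = 17982 frames. 35250 ÷ 17982 → 1 full block, remainder 17268.
Within the partial block the first minute is 1800 frames and each further minute 1798, so 9 further minute boundaries passed. Total skipped labels = 18 × 1 + 2 × 9 = 36.
Non-drop label index = 35250 + 36 = 35286; at 30 labels/s that is 00:19:36:06, i.e. DF 00:19:36;06.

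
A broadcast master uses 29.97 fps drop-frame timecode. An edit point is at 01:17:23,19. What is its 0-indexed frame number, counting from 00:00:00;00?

139169

Complete 10-minute blocks: 7, each 17982 frames → 125874.
Remaining 7 whole minutes in the current block: 1800 + 6 × 1798 = 12588 frames.
Within the current minute: 23 × 30 + 19 − 2 = 707 (labels ;00/;01 skipped at this minute). Total = 125874 + 12588 + 707 = 139169.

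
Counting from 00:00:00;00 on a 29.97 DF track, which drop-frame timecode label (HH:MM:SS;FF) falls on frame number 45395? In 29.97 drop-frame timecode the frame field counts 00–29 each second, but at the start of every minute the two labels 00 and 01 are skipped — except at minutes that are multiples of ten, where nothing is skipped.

Each 10-minute DF block holds 10 × 60 × 30 − 9 × 2 = 17982 frames. 45395 ÷ 17982 → 2 full blocks, remainder 9431.
Within the partial block the first minute is 1800 frames and each further minute 1798, so 5 further minute boundaries passed. Total skipped labels = 18 × 2 + 2 × 5 = 46.
Non-drop label index = 45395 + 46 = 45441; at 30 labels/s that is 00:25:14:21, i.e. DF 00:25:14;21.

00:25:14;21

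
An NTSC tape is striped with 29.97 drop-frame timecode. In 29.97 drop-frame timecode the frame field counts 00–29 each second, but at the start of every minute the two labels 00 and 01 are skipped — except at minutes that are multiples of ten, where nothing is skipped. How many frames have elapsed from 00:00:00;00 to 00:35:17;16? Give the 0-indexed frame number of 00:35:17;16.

63462

As if non-drop at 30 labels/s: (0 × 3600 + 35 × 60 + 17) × 30 + 16 = 63526.
Minute boundaries passed: 35; those not divisible by 10: 35 − 3 = 32; dropped labels = 2 × 32 = 64.
Actual frame index = 63526 − 64 = 63462.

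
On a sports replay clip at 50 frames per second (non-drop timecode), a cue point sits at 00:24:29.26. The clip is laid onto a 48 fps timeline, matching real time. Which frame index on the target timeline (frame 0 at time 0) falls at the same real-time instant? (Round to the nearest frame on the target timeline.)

Source frame index: (0×3600 + 24×60 + 29) × 50 + 26 = 73476.
Real time: 73476 / (50) = 36738/25 s.
Target frame: (36738/25) × (48) = 1763424/25 ≈ 70536.960 → 70537.

frame 70537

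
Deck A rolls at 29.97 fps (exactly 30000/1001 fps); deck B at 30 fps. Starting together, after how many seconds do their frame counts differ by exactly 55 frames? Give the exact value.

The gap grows by |30 − 30000/1001| = 30/1001 frames per second.
Time for a 55-frame gap: 55 ÷ (30/1001) = 11011/6 s.

11011/6 seconds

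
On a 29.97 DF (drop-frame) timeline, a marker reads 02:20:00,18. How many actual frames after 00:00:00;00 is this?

Complete 10-minute blocks: 14, each 17982 frames → 251748.
Remaining 0 whole minutes in the current block: 0 frames.
Within the current minute: 0 × 30 + 18 = 18. Total = 251748 + 0 + 18 = 251766.

251766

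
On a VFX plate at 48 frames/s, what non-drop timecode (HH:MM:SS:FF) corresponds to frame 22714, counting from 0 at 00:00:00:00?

22714 ÷ 48 = 473 full seconds, remainder 10 frames.
473 s = 0 h 7 min 53 s.
Timecode: 00:07:53:10.

00:07:53:10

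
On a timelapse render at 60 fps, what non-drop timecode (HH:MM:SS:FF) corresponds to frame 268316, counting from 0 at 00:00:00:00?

268316 ÷ 60 = 4471 full seconds, remainder 56 frames.
4471 s = 1 h 14 min 31 s.
Timecode: 01:14:31:56.

01:14:31:56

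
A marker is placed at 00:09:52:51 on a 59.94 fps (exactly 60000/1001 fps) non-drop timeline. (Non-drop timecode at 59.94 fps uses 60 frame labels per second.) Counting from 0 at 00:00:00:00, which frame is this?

Total seconds to the label: (0 × 3600 + 9 × 60 + 52) = 592.
Frame index = 592 × 60 + 51 = 35571.

frame 35571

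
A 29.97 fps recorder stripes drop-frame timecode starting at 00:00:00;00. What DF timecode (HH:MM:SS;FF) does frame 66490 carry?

00:36:58;16

Each 10-minute DF block holds 10 × 60 × 30 − 9 × 2 = 17982 frames. 66490 ÷ 17982 → 3 full blocks, remainder 12544.
Within the partial block the first minute is 1800 frames and each further minute 1798, so 6 further minute boundaries passed. Total skipped labels = 18 × 3 + 2 × 6 = 66.
Non-drop label index = 66490 + 66 = 66556; at 30 labels/s that is 00:36:58:16, i.e. DF 00:36:58;16.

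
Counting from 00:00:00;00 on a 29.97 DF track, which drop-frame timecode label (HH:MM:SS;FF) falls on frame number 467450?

04:19:57;08

Ten DF minutes hold 17982 frames, so frame 467450 lies in block 25 (frames 449550–467531) with 17900 frames into that block.
The block's first minute is 1800 frames and the rest 1798 each; 17900 frames reaches minute 9, so 25 × 18 + 9 × 2 = 468 labels have been skipped so far.
Adding those back, label number 467450 + 468 = 467918 at 30 labels/s is 15597 s + 8 f = 4 h 19 min 57 s frame 8, i.e. 04:19:57;08.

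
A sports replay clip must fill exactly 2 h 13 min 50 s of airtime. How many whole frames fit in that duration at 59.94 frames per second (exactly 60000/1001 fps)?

481318 frames

2 h 13 min 50 s = 8030 s.
Frames = 8030 × 60000/1001 = 43800000/91 ≈ 481318.6813.
Complete frames: 481318.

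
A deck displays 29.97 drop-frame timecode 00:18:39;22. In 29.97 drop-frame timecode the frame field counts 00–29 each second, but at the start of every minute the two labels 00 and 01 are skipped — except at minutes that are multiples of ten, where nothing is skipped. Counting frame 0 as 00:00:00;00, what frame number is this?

33558

Complete 10-minute blocks: 1, each 17982 frames → 17982.
Remaining 8 whole minutes in the current block: 1800 + 7 × 1798 = 14386 frames.
Within the current minute: 39 × 30 + 22 − 2 = 1190 (labels ;00/;01 skipped at this minute). Total = 17982 + 14386 + 1190 = 33558.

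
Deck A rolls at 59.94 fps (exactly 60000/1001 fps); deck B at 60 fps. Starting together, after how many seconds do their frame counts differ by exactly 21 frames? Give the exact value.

The gap grows by |60 − 60000/1001| = 60/1001 frames per second.
Time for a 21-frame gap: 21 ÷ (60/1001) = 350.35 s.

350.35 seconds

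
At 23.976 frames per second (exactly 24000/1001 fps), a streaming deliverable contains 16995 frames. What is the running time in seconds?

708.833125 seconds

Running time = 16995 / (24000/1001) = 708.833125 s.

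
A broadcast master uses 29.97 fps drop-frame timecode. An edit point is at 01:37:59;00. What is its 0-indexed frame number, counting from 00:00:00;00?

Complete 10-minute blocks: 9, each 17982 frames → 161838.
Remaining 7 whole minutes in the current block: 1800 + 6 × 1798 = 12588 frames.
Within the current minute: 59 × 30 + 0 − 2 = 1768 (labels ;00/;01 skipped at this minute). Total = 161838 + 12588 + 1768 = 176194.

176194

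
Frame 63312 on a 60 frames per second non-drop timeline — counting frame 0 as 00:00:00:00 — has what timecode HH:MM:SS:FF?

63312 ÷ 60 = 1055 full seconds, remainder 12 frames.
1055 s = 0 h 17 min 35 s.
Timecode: 00:17:35:12.

00:17:35:12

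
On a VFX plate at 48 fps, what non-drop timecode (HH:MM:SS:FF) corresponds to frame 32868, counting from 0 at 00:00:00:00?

32868 ÷ 48 = 684 full seconds, remainder 36 frames.
684 s = 0 h 11 min 24 s.
Timecode: 00:11:24:36.

00:11:24:36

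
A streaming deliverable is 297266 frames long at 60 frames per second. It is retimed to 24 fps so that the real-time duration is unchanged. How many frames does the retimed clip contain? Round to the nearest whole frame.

118906 frames

Frames at target rate = 297266 × (24) / (60) = 594532/5 ≈ 118906.400.
Nearest whole frame: 118906.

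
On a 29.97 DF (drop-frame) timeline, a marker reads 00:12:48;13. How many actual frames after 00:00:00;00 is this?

As if non-drop at 30 labels/s: (0 × 3600 + 12 × 60 + 48) × 30 + 13 = 23053.
Minute boundaries passed: 12; those not divisible by 10: 12 − 1 = 11; dropped labels = 2 × 11 = 22.
Actual frame index = 23053 − 22 = 23031.

23031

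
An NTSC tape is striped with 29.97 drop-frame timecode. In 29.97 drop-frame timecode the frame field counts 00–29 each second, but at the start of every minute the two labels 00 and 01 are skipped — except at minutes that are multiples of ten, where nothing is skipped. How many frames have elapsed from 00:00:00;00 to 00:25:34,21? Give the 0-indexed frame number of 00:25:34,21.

As if non-drop at 30 labels/s: (0 × 3600 + 25 × 60 + 34) × 30 + 21 = 46041.
Minute boundaries passed: 25; those not divisible by 10: 25 − 2 = 23; dropped labels = 2 × 23 = 46.
Actual frame index = 46041 − 46 = 45995.

45995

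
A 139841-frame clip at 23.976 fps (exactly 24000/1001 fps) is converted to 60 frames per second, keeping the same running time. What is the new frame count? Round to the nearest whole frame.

349952 frames

Frames at target rate = 139841 × (60) / (24000/1001) = 139980841/400 ≈ 349952.102.
Nearest whole frame: 349952.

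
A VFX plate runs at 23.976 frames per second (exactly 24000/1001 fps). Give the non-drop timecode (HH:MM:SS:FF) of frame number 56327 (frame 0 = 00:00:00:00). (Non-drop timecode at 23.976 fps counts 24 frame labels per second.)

56327 ÷ 24 = 2346 full seconds, remainder 23 frames.
2346 s = 0 h 39 min 6 s.
Timecode: 00:39:06:23.

00:39:06:23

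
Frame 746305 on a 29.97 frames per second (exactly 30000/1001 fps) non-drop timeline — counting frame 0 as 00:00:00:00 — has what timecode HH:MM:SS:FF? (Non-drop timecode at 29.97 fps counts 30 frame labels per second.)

746305 ÷ 30 = 24876 full seconds, remainder 25 frames.
24876 s = 6 h 54 min 36 s.
Timecode: 06:54:36:25.

06:54:36:25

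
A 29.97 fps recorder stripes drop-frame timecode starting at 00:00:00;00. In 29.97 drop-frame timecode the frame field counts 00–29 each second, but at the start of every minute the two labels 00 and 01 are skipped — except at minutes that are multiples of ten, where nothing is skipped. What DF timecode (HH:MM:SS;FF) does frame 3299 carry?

00:01:50;01

Each 10-minute DF block holds 10 × 60 × 30 − 9 × 2 = 17982 frames. 3299 ÷ 17982 → 0 full blocks, remainder 3299.
Within the partial block the first minute is 1800 frames and each further minute 1798, so 1 further minute boundary passed. Total skipped labels = 18 × 0 + 2 × 1 = 2.
Non-drop label index = 3299 + 2 = 3301; at 30 labels/s that is 00:01:50:01, i.e. DF 00:01:50;01.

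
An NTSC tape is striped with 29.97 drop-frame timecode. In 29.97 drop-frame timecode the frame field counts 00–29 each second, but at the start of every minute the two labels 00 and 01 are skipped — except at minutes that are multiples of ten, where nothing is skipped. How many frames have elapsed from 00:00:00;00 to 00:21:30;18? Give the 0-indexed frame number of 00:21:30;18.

As if non-drop at 30 labels/s: (0 × 3600 + 21 × 60 + 30) × 30 + 18 = 38718.
Minute boundaries passed: 21; those not divisible by 10: 21 − 2 = 19; dropped labels = 2 × 19 = 38.
Actual frame index = 38718 − 38 = 38680.

38680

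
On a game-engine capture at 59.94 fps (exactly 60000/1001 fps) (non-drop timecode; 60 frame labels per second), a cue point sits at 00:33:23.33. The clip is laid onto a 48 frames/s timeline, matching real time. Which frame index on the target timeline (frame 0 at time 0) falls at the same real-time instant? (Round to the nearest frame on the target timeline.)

frame 96267

Source frame index: (0×3600 + 33×60 + 23) × 60 + 33 = 120213.
Real time: 120213 / (60000/1001) = 40111071/20000 s.
Target frame: (40111071/20000) × (48) = 120333213/1250 ≈ 96266.570 → 96267.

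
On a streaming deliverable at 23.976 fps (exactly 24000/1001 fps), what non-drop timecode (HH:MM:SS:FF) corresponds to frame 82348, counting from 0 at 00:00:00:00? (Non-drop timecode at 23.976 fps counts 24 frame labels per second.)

82348 ÷ 24 = 3431 full seconds, remainder 4 frames.
3431 s = 0 h 57 min 11 s.
Timecode: 00:57:11:04.

00:57:11:04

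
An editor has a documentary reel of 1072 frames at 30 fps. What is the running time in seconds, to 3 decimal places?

Running time = 1072 × 1/30 = 536/15 s ≈ 35.733 s.

35.733 seconds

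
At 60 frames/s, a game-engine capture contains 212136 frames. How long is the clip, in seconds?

3535.6 seconds

Running time = 212136 / (60) = 3535.6 s.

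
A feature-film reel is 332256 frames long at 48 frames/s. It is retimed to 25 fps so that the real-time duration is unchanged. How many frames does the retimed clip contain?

173050 frames

Target frames = source frames × (target rate / source rate) = 332256 × (25)/(48) = 332256 × 25/48 = 173050.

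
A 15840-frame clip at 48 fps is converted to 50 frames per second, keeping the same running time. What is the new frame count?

Target frames = source frames × (target rate / source rate) = 15840 × (50)/(48) = 15840 × 25/24 = 16500.

16500 frames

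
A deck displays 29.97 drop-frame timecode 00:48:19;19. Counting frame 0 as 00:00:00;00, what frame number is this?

86901

Complete 10-minute blocks: 4, each 17982 frames → 71928.
Remaining 8 whole minutes in the current block: 1800 + 7 × 1798 = 14386 frames.
Within the current minute: 19 × 30 + 19 − 2 = 587 (labels ;00/;01 skipped at this minute). Total = 71928 + 14386 + 587 = 86901.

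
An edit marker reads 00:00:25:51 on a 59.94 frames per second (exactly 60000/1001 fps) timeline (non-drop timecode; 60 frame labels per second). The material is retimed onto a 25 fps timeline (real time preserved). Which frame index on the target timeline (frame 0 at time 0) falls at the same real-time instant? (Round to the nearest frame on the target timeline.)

frame 647

Source frame index: (0×3600 + 0×60 + 25) × 60 + 51 = 1551.
Real time: 1551 / (60000/1001) = 517517/20000 s.
Target frame: (517517/20000) × (25) = 517517/800 ≈ 646.896 → 647.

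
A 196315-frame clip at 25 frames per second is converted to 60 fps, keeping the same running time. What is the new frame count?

471156 frames

Target frames = source frames × (target rate / source rate) = 196315 × (60)/(25) = 196315 × 12/5 = 471156.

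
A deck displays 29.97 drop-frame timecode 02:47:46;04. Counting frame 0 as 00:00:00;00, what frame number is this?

301682

As if non-drop at 30 labels/s: (2 × 3600 + 47 × 60 + 46) × 30 + 4 = 301984.
Minute boundaries passed: 167; those not divisible by 10: 167 − 16 = 151; dropped labels = 2 × 151 = 302.
Actual frame index = 301984 − 302 = 301682.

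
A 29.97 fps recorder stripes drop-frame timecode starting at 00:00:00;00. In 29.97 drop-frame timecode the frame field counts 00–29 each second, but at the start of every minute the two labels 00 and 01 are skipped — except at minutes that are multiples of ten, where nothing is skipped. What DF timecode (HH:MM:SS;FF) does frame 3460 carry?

Each 10-minute DF block holds 10 × 60 × 30 − 9 × 2 = 17982 frames. 3460 ÷ 17982 → 0 full blocks, remainder 3460.
Within the partial block the first minute is 1800 frames and each further minute 1798, so 1 further minute boundary passed. Total skipped labels = 18 × 0 + 2 × 1 = 2.
Non-drop label index = 3460 + 2 = 3462; at 30 labels/s that is 00:01:55:12, i.e. DF 00:01:55;12.

00:01:55;12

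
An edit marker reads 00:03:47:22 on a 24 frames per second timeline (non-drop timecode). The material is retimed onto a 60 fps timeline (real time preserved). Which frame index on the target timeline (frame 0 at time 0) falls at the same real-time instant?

frame 13675

Source frame index: (0×3600 + 3×60 + 47) × 24 + 22 = 5470.
Real time: 5470 / (24) = 2735/12 s.
Target frame: (2735/12) × (60) = 13675.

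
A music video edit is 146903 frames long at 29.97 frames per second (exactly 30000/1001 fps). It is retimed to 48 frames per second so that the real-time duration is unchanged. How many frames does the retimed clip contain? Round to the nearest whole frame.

Frames at target rate = 146903 × (48) / (30000/1001) = 147049903/625 ≈ 235279.845.
Nearest whole frame: 235280.

235280 frames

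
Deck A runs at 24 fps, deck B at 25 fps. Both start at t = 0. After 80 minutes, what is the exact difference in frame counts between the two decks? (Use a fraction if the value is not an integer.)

80 min = 4800 s.
A emits 24 × 4800 = 115200 frames; B emits 25 × 4800 = 120000.
Difference = 4800 frames; B is ahead of A.

4800 frames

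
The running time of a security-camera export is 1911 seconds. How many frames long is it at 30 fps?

Frames = 1911 × 30 = 57330.

57330 frames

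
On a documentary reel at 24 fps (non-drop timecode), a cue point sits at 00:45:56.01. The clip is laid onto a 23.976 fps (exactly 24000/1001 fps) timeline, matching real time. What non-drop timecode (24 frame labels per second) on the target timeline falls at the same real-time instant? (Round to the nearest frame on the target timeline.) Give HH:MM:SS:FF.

Source frame index: (0×3600 + 45×60 + 56) × 24 + 1 = 66145.
Real time: 66145 / (24) = 66145/24 s.
Target frame: (66145/24) × (24000/1001) = 66145000/1001 ≈ 66078.921 → 66079.
At 24 labels/s: frame 66079 → 00:45:53:07.

00:45:53:07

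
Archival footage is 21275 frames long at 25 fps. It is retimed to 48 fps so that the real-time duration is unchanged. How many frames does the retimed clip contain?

40848 frames

Target frames = source frames × (target rate / source rate) = 21275 × (48)/(25) = 21275 × 48/25 = 40848.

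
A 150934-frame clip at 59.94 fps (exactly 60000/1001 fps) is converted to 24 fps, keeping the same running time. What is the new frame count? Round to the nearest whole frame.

Frames at target rate = 150934 × (24) / (60000/1001) = 75542467/1250 ≈ 60433.974.
Nearest whole frame: 60434.

60434 frames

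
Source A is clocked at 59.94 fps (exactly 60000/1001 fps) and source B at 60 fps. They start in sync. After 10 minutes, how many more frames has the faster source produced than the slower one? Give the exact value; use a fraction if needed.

36000/1001 frames

10 min = 600 s.
A emits 60000/1001 × 600 = 36000000/1001 frames; B emits 60 × 600 = 36000.
Difference = 36000/1001 frames (≈ 35.9640); B is ahead of A.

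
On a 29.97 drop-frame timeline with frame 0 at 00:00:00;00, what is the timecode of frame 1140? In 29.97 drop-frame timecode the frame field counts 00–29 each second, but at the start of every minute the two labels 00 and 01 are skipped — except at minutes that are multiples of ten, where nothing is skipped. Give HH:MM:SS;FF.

00:00:38;00

Each 10-minute DF block holds 10 × 60 × 30 − 9 × 2 = 17982 frames. 1140 ÷ 17982 → 0 full blocks, remainder 1140.
Within the partial block the first minute is 1800 frames and each further minute 1798, so 0 further minute boundaries passed. Total skipped labels = 18 × 0 + 2 × 0 = 0.
Non-drop label index = 1140 + 0 = 1140; at 30 labels/s that is 00:00:38:00, i.e. DF 00:00:38;00.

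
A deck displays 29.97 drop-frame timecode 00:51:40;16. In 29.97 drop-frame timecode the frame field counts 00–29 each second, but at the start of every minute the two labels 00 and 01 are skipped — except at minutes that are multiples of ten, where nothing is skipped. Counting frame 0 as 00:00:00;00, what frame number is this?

As if non-drop at 30 labels/s: (0 × 3600 + 51 × 60 + 40) × 30 + 16 = 93016.
Minute boundaries passed: 51; those not divisible by 10: 51 − 5 = 46; dropped labels = 2 × 46 = 92.
Actual frame index = 93016 − 92 = 92924.

92924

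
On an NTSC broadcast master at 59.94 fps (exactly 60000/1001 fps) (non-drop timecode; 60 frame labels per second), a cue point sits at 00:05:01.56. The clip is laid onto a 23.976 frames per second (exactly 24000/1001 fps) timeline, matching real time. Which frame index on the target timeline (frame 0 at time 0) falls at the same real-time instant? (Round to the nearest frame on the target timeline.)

Source frame index: (0×3600 + 5×60 + 1) × 60 + 56 = 18116.
Real time: 18116 / (60000/1001) = 4533529/15000 s.
Target frame: (4533529/15000) × (24000/1001) = 36232/5 ≈ 7246.400 → 7246.

frame 7246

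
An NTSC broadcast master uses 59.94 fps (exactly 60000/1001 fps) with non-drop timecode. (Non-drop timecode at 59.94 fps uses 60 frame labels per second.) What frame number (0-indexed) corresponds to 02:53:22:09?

Total seconds to the label: (2 × 3600 + 53 × 60 + 22) = 10402.
Frame index = 10402 × 60 + 9 = 624129.

624129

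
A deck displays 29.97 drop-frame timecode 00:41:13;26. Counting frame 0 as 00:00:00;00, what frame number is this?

As if non-drop at 30 labels/s: (0 × 3600 + 41 × 60 + 13) × 30 + 26 = 74216.
Minute boundaries passed: 41; those not divisible by 10: 41 − 4 = 37; dropped labels = 2 × 37 = 74.
Actual frame index = 74216 − 74 = 74142.

74142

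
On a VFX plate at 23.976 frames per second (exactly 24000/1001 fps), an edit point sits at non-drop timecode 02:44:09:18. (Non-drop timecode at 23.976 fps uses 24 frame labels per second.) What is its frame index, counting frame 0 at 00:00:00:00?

frame 236394

Total seconds to the label: (2 × 3600 + 44 × 60 + 9) = 9849.
Frame index = 9849 × 24 + 18 = 236394.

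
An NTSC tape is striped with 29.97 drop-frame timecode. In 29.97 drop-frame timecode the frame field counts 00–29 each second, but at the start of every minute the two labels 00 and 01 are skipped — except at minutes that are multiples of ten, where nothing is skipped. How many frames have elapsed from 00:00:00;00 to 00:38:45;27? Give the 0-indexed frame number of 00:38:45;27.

Complete 10-minute blocks: 3, each 17982 frames → 53946.
Remaining 8 whole minutes in the current block: 1800 + 7 × 1798 = 14386 frames.
Within the current minute: 45 × 30 + 27 − 2 = 1375 (labels ;00/;01 skipped at this minute). Total = 53946 + 14386 + 1375 = 69707.

69707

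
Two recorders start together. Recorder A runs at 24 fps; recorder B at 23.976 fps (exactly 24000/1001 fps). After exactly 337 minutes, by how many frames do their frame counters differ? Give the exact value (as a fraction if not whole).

337 min = 20220 s.
A emits 24 × 20220 = 485280 frames; B emits 24000/1001 × 20220 = 485280000/1001.
Difference = 485280/1001 frames (≈ 484.7952); B is behind A.

485280/1001 frames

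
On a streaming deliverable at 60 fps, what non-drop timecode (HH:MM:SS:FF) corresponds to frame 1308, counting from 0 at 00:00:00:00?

00:00:21:48

1308 ÷ 60 = 21 full seconds, remainder 48 frames.
21 s = 0 h 0 min 21 s.
Timecode: 00:00:21:48.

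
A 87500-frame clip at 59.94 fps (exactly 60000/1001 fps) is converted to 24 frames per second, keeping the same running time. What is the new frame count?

Target frames = source frames × (target rate / source rate) = 87500 × (24)/(60000/1001) = 87500 × 1001/2500 = 35035.

35035 frames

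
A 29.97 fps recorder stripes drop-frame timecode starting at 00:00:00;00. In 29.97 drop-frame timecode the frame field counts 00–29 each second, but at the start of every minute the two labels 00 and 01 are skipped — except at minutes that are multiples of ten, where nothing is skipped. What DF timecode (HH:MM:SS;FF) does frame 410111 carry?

03:48:04;03

Each 10-minute DF block holds 10 × 60 × 30 − 9 × 2 = 17982 frames. 410111 ÷ 17982 → 22 full blocks, remainder 14507.
Within the partial block the first minute is 1800 frames and each further minute 1798, so 8 further minute boundaries passed. Total skipped labels = 18 × 22 + 2 × 8 = 412.
Non-drop label index = 410111 + 412 = 410523; at 30 labels/s that is 03:48:04:03, i.e. DF 03:48:04;03.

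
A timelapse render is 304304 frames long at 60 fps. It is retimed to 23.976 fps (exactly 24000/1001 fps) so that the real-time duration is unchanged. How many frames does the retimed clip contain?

121600 frames

Target frames = source frames × (target rate / source rate) = 304304 × (24000/1001)/(60) = 304304 × 400/1001 = 121600.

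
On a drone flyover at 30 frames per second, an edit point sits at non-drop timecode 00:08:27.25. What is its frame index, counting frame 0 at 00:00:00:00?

15235

Total seconds to the label: (0 × 3600 + 8 × 60 + 27) = 507.
Frame index = 507 × 30 + 25 = 15235.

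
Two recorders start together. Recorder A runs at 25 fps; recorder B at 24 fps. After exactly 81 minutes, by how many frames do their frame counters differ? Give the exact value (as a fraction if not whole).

81 min = 4860 s.
A emits 25 × 4860 = 121500 frames; B emits 24 × 4860 = 116640.
Difference = 4860 frames; B is behind A.

4860 frames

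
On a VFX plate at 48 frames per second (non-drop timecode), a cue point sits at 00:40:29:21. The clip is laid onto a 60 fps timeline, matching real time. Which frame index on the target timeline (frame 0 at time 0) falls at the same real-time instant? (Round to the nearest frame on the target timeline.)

frame 145766

Source frame index: (0×3600 + 40×60 + 29) × 48 + 21 = 116613.
Real time: 116613 / (48) = 38871/16 s.
Target frame: (38871/16) × (60) = 583065/4 ≈ 145766.250 → 145766.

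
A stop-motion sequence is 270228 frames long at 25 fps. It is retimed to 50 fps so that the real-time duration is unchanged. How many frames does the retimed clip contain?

Target frames = source frames × (target rate / source rate) = 270228 × (50)/(25) = 270228 × 2 = 540456.

540456 frames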